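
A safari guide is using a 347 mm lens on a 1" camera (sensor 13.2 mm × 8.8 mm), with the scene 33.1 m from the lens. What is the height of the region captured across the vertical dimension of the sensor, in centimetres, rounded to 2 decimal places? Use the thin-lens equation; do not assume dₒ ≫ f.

83.06 cm

dₒ: 33.1 m = 33100 mm.
Similar triangles through the lens centre give W/dₒ = h/dᵢ; with 1/f = 1/dₒ + 1/dᵢ this gives W = h·(dₒ − f)/f.
W = 8.8 mm × (33100 − 347) / 347 = 8.8 × 94.3890 ≈ 830.624 mm = 83.0624 cm.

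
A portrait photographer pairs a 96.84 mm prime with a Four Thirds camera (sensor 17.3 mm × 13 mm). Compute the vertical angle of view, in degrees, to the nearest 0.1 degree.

Angle of view α = 2·arctan(h/2f) with h = 13 mm and f = 96.84 mm.
h/2f = 0.06712; arctan(0.06712) ≈ 3.8400°, so α ≈ 7.6800°.

7.7°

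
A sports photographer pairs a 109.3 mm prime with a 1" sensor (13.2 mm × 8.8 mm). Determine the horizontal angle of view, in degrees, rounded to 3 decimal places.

Angle of view α = 2·arctan(w/2f) with w = 13.2 mm and f = 109.3 mm.
w/2f = 0.06038; arctan(0.06038) ≈ 3.4556°, so α ≈ 6.9111°.

6.911°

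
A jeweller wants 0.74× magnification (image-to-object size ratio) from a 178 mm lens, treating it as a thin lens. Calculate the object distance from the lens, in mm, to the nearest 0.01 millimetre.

418.54 mm

With m = dᵢ/dₒ and 1/f = 1/dₒ + 1/dᵢ, substituting dᵢ = m·dₒ gives 1/f = (1 + 1/m)/dₒ, hence dₒ = f·(1 + 1/m).
dₒ = 178 × (1 + 1/0.74) = 178 × 2.35135 ≈ 418.541 mm.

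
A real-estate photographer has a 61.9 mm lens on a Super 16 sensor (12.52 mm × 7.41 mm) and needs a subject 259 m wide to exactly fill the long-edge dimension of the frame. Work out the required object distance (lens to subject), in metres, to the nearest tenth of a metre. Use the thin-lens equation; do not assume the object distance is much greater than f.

1280.6 m

W: 259 m = 259000 mm.
Magnification m = w/W = dᵢ/dₒ; combined with 1/f = 1/dₒ + 1/dᵢ this gives dₒ = f·(1 + W/w).
dₒ = 61.9 mm × (1 + 259000/12.52) = 61.9 × 20687.9010 ≈ 1280581.069 mm = 1280.58 m.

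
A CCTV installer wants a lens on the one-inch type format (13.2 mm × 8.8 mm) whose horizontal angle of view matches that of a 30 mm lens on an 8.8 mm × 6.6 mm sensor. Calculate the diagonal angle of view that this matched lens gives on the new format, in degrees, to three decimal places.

Equal horizontal AOV ⇒ f₂ = f₁ · 13.2/8.8 = 30 × 1.50000 ≈ 45.0000 mm.
Sensor diagonal = √(13.2² + 8.8²) = √251.6800 ≈ 15.8644 mm.
Diagonal AOV on the new format = 2·arctan(15.8644 / (2 × 45.0000)) = 2·arctan(0.17627) ≈ 19.9938°.

19.994°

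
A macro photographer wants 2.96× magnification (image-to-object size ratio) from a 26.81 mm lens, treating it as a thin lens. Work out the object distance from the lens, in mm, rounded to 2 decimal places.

35.87 mm

With m = dᵢ/dₒ and 1/f = 1/dₒ + 1/dᵢ, substituting dᵢ = m·dₒ gives 1/f = (1 + 1/m)/dₒ, hence dₒ = f·(1 + 1/m).
dₒ = 26.81 × (1 + 1/2.96) = 26.81 × 1.33784 ≈ 35.867 mm.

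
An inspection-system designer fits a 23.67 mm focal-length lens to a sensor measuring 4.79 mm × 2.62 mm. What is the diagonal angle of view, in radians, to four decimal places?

0.2296 rad

Sensor diagonal = √(4.79² + 2.62²) = √29.8085 ≈ 5.4597 mm.
Angle of view α = 2·arctan(d/2f) with d = 5.4597 mm and f = 23.67 mm.
d/2f = 0.11533; arctan(0.11533) ≈ 0.1148 rad, so α ≈ 0.2296 rad.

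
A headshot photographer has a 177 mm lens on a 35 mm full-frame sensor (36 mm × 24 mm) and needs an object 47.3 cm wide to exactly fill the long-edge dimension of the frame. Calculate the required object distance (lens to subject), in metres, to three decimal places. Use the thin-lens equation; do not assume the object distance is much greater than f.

2.503 m

W: 47.3 cm = 473 mm.
Magnification m = w/W = dᵢ/dₒ; combined with 1/f = 1/dₒ + 1/dᵢ this gives dₒ = f·(1 + W/w).
dₒ = 177 mm × (1 + 473/36) = 177 × 14.1389 ≈ 2502.583 mm = 2.50258 m.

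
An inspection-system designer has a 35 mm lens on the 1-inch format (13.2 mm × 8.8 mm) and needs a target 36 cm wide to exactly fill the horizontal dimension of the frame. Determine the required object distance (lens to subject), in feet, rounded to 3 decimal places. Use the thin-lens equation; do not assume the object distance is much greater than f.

W: 36 cm = 360 mm.
Magnification m = w/W = dᵢ/dₒ; combined with 1/f = 1/dₒ + 1/dᵢ this gives dₒ = f·(1 + W/w).
dₒ = 35 mm × (1 + 360/13.2) = 35 × 28.2727 ≈ 989.545 mm = 989.545/304.8 ft = 3.24654 ft.

3.247 ft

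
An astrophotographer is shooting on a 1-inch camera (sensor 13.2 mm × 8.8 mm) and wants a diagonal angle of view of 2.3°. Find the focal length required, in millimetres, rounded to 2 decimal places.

395.15 mm

Sensor diagonal = √(13.2² + 8.8²) = √251.6800 ≈ 15.8644 mm.
From α = 2·arctan(d/2f) we get f = d / (2·tan(α/2)).
With d = 15.8644 mm and α/2 = 1.15°, tan(α/2) ≈ 0.02007, so f ≈ 15.8644 / 0.04015 ≈ 395.1489 mm.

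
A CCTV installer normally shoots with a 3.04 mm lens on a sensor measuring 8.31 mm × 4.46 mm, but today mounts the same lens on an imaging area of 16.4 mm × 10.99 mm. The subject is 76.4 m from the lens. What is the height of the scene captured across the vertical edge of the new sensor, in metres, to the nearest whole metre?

The focal length stays 3.04 mm; the relevant sensor dimension is now h = 10.99 mm. Object distance dₒ = 76.4 m = 76400 mm.
Thin-lens field height W = h·(dₒ − f)/f = 10.99 × (76400 − 3.04)/3.04 ≈ 276185.063 mm = 276.185 m.

276 m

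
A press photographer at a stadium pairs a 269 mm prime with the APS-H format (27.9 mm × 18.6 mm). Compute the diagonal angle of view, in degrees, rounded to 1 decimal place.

Sensor diagonal = √(27.9² + 18.6²) = √1124.3700 ≈ 33.5316 mm.
Angle of view α = 2·arctan(d/2f) with d = 33.5316 mm and f = 269 mm.
d/2f = 0.06233; arctan(0.06233) ≈ 3.5664°, so α ≈ 7.1329°.

7.1°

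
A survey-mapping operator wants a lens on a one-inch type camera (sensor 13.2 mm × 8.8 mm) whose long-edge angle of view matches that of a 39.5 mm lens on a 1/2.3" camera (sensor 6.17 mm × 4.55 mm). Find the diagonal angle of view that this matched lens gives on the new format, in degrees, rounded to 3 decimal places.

Equal long-edge AOV ⇒ f₂ = f₁ · 13.2/6.17 = 39.5 × 2.13938 ≈ 84.5057 mm.
Sensor diagonal = √(13.2² + 8.8²) = √251.6800 ≈ 15.8644 mm.
Diagonal AOV on the new format = 2·arctan(15.8644 / (2 × 84.5057)) = 2·arctan(0.09387) ≈ 10.7248°.

10.725°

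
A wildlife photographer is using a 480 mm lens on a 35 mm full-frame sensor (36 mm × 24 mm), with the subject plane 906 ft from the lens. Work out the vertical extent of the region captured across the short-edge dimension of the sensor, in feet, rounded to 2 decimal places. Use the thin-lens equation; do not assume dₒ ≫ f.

45.22 ft

dₒ: 906 ft × 304.8 mm/ft = 276148.79 mm.
Similar triangles through the lens centre give W/dₒ = h/dᵢ; with 1/f = 1/dₒ + 1/dᵢ this gives W = h·(dₒ − f)/f.
W = 24 mm × (276149 − 480) / 480 = 24 × 574.3100 ≈ 13783.440 mm = 13783.440/304.8 ft = 45.2213 ft.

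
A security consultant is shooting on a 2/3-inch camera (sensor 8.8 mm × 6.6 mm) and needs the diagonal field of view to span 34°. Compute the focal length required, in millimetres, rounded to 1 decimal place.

Sensor diagonal = √(8.8² + 6.6²) = √121.0000 ≈ 11.0000 mm.
From α = 2·arctan(d/2f) we get f = d / (2·tan(α/2)).
With d = 11.0000 mm and α/2 = 17°, tan(α/2) ≈ 0.30573, so f ≈ 11.0000 / 0.61146 ≈ 17.9897 mm.

18.0 mm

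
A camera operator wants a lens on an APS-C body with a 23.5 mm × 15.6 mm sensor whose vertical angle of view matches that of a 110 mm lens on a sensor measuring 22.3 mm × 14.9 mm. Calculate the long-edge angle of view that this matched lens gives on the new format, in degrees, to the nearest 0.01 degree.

Equal vertical AOV ⇒ f₂ = f₁ · 15.6/14.9 = 110 × 1.04698 ≈ 115.1678 mm.
Long-edge AOV on the new format = 2·arctan(23.5 / (2 × 115.1678)) = 2·arctan(0.10203) ≈ 11.6509°.

11.65°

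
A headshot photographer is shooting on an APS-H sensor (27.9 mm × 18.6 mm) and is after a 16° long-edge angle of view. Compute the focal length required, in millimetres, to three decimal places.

99.259 mm

From α = 2·arctan(w/2f) we get f = w / (2·tan(α/2)).
With w = 27.9 mm and α/2 = 8°, tan(α/2) ≈ 0.14054, so f ≈ 27.9 / 0.28108 ≈ 99.2594 mm.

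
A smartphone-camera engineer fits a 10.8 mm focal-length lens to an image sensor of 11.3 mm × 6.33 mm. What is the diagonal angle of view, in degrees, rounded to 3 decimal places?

61.897°

Sensor diagonal = √(11.3² + 6.33²) = √167.7589 ≈ 12.9522 mm.
Angle of view α = 2·arctan(d/2f) with d = 12.9522 mm and f = 10.8 mm.
d/2f = 0.59964; arctan(0.59964) ≈ 30.9485°, so α ≈ 61.8970°.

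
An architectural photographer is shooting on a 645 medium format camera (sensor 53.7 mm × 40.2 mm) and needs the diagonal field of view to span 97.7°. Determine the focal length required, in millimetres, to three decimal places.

29.310 mm

Sensor diagonal = √(53.7² + 40.2²) = √4499.7300 ≈ 67.0800 mm.
From α = 2·arctan(d/2f) we get f = d / (2·tan(α/2)).
With d = 67.0800 mm and α/2 = 48.85°, tan(α/2) ≈ 1.14430, so f ≈ 67.0800 / 2.28861 ≈ 29.3104 mm.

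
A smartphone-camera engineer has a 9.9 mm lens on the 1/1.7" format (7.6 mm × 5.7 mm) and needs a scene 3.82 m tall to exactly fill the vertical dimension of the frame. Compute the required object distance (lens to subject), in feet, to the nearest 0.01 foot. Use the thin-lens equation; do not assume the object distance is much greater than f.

W: 3.82 m = 3820 mm.
Magnification m = h/W = dᵢ/dₒ; combined with 1/f = 1/dₒ + 1/dᵢ this gives dₒ = f·(1 + W/h).
dₒ = 9.9 mm × (1 + 3820/5.7) = 9.9 × 671.1754 ≈ 6644.637 mm = 6644.637/304.8 ft = 21.8 ft.

21.80 ft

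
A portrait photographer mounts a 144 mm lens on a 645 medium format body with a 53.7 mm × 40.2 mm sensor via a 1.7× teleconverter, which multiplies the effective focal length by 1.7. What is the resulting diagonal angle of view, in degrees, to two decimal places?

15.60°

Effective focal length f = 144 × 1.7 = 244.8 mm.
Sensor diagonal = √(53.7² + 40.2²) = √4499.7300 ≈ 67.0800 mm.
α = 2·arctan(67.080 / (2 × 244.8)) = 2·arctan(0.13701) ≈ 15.6030°.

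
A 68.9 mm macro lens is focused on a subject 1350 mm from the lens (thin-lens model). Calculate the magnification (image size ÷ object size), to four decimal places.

0.0538×

Thin lens: 1/f = 1/dₒ + 1/dᵢ → 1/dᵢ = 1/68.9 − 1/1350 = 0.0137730 mm⁻¹, so dᵢ ≈ 72.6056 mm.
Magnification m = dᵢ/dₒ = 72.6056/1350 ≈ 0.05378.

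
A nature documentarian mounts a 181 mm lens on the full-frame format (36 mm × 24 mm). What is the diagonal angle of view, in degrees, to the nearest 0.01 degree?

13.63°

Sensor diagonal = √(36² + 24²) = √1872.0000 ≈ 43.2666 mm.
Angle of view α = 2·arctan(d/2f) with d = 43.2666 mm and f = 181 mm.
d/2f = 0.11952; arctan(0.11952) ≈ 6.8157°, so α ≈ 13.6314°.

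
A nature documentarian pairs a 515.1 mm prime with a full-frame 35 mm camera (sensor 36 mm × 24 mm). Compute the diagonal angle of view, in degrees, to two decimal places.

4.81°

Sensor diagonal = √(36² + 24²) = √1872.0000 ≈ 43.2666 mm.
Angle of view α = 2·arctan(d/2f) with d = 43.2666 mm and f = 515.1 mm.
d/2f = 0.04200; arctan(0.04200) ≈ 2.4049°, so α ≈ 4.8098°.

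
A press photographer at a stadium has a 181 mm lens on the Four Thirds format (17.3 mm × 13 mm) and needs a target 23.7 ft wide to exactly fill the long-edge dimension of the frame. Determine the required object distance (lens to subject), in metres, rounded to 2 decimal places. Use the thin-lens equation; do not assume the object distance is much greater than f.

W: 23.7 ft × 304.8 mm/ft = 7223.76 mm.
Magnification m = w/W = dᵢ/dₒ; combined with 1/f = 1/dₒ + 1/dᵢ this gives dₒ = f·(1 + W/w).
dₒ = 181 mm × (1 + 7223.76/17.3) = 181 × 418.5584 ≈ 75759.065 mm = 75.7591 m.

75.76 m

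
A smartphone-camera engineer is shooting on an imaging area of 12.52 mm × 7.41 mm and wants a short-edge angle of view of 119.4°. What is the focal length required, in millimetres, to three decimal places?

2.165 mm

From α = 2·arctan(h/2f) we get f = h / (2·tan(α/2)).
With h = 7.41 mm and α/2 = 59.7°, tan(α/2) ≈ 1.71129, so f ≈ 7.41 / 3.42259 ≈ 2.1650 mm.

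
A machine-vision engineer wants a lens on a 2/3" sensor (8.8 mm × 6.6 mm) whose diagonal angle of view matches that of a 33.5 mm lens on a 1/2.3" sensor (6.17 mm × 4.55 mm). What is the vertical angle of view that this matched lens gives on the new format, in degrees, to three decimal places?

7.855°

Sensor diagonal = √(6.17² + 4.55²) = √58.7714 ≈ 7.6663 mm.
Sensor diagonal = √(8.8² + 6.6²) = √121.0000 ≈ 11.0000 mm.
Equal diagonal AOV ⇒ f₂ = f₁ · 11.0000/7.6663 = 33.5 × 1.43486 ≈ 48.0678 mm.
Vertical AOV on the new format = 2·arctan(6.6 / (2 × 48.0678)) = 2·arctan(0.06865) ≈ 7.8547°.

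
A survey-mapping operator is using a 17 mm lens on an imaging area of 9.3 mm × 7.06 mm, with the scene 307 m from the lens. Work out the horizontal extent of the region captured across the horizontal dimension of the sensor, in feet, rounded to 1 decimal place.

dₒ: 307 m = 307000 mm.
Similar triangles through the lens centre give W/dₒ = w/dᵢ; with 1/f = 1/dₒ + 1/dᵢ this gives W = w·(dₒ − f)/f.
W = 9.3 mm × (307000 − 17) / 17 = 9.3 × 18057.8235 ≈ 167937.759 mm = 167937.759/304.8 ft = 550.977 ft.

551.0 ft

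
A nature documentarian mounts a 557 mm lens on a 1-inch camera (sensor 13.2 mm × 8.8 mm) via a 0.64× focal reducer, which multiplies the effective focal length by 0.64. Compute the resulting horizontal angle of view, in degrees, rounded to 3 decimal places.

Effective focal length f = 557 × 0.64 = 356.48 mm.
α = 2·arctan(13.2 / (2 × 356.48)) = 2·arctan(0.01851) ≈ 2.1213°.

2.121°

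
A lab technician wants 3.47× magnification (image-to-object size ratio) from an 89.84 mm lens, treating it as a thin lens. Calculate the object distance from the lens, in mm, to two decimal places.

With m = dᵢ/dₒ and 1/f = 1/dₒ + 1/dᵢ, substituting dᵢ = m·dₒ gives 1/f = (1 + 1/m)/dₒ, hence dₒ = f·(1 + 1/m).
dₒ = 89.84 × (1 + 1/3.47) = 89.84 × 1.28818 ≈ 115.730 mm.

115.73 mm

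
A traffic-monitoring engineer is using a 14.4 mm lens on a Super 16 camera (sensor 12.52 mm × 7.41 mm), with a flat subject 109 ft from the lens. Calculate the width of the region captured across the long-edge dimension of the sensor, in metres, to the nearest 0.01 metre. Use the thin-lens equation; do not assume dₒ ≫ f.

dₒ: 109 ft × 304.8 mm/ft = 33223.20 mm.
Similar triangles through the lens centre give W/dₒ = w/dᵢ; with 1/f = 1/dₒ + 1/dᵢ this gives W = w·(dₒ − f)/f.
W = 12.52 mm × (33223.2 − 14.4) / 14.4 = 12.52 × 2306.1666 ≈ 28873.206 mm = 28.8732 m.

28.87 m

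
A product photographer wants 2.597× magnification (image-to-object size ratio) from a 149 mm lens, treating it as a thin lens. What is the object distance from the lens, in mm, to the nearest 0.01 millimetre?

With m = dᵢ/dₒ and 1/f = 1/dₒ + 1/dᵢ, substituting dᵢ = m·dₒ gives 1/f = (1 + 1/m)/dₒ, hence dₒ = f·(1 + 1/m).
dₒ = 149 × (1 + 1/2.597) = 149 × 1.38506 ≈ 206.374 mm.

206.37 mm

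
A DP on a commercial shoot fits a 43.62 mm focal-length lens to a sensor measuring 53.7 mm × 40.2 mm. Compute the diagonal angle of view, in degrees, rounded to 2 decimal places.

Sensor diagonal = √(53.7² + 40.2²) = √4499.7300 ≈ 67.0800 mm.
Angle of view α = 2·arctan(d/2f) with d = 67.0800 mm and f = 43.62 mm.
d/2f = 0.76891; arctan(0.76891) ≈ 37.5572°, so α ≈ 75.1144°.

75.11°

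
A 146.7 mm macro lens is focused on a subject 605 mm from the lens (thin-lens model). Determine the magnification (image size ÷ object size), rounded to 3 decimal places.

Thin lens: 1/f = 1/dₒ + 1/dᵢ → 1/dᵢ = 1/146.7 − 1/605 = 0.0051637 mm⁻¹, so dᵢ ≈ 193.6581 mm.
Magnification m = dᵢ/dₒ = 193.6581/605 ≈ 0.32010.

0.320×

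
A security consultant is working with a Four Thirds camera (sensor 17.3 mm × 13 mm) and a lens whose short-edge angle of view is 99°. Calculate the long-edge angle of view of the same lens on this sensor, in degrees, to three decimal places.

114.616°

From the short-edge AOV: f = 13 / (2·tan(49.5°)) = 13 / 2.34170 ≈ 5.5515 mm.
Long-edge AOV = 2·arctan(17.3 / (2 × 5.5515)) = 2·arctan(1.55813) ≈ 114.6157°.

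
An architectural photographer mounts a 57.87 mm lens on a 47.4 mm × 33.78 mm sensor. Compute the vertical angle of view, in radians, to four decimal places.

Angle of view α = 2·arctan(h/2f) with h = 33.78 mm and f = 57.87 mm.
h/2f = 0.29186; arctan(0.29186) ≈ 0.2840 rad, so α ≈ 0.5679 rad.

0.5679 rad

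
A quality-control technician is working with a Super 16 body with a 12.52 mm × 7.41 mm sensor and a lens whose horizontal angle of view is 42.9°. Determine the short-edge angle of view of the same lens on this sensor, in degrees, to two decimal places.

From the horizontal AOV: f = 12.52 / (2·tan(21.45°)) = 12.52 / 0.78581 ≈ 15.9327 mm.
Short-edge AOV = 2·arctan(7.41 / (2 × 15.9327)) = 2·arctan(0.23254) ≈ 26.1819°.

26.18°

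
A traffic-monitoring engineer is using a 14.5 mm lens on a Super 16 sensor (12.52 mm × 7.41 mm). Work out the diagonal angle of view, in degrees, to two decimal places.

53.28°

Sensor diagonal = √(12.52² + 7.41²) = √211.6585 ≈ 14.5485 mm.
Angle of view α = 2·arctan(d/2f) with d = 14.5485 mm and f = 14.5 mm.
d/2f = 0.50167; arctan(0.50167) ≈ 26.6416°, so α ≈ 53.2833°.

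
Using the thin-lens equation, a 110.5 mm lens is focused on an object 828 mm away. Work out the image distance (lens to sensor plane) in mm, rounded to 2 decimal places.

127.52 mm

1/dᵢ = 1/f − 1/dₒ = 1/110.5 − 1/828 = 0.0078420 mm⁻¹.
dᵢ = 1/0.0078420 ≈ 127.5178 mm.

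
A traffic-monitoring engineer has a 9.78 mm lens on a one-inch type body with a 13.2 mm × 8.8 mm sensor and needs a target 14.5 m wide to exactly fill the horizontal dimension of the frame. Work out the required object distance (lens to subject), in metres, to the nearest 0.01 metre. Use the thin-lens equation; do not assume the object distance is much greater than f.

10.75 m

W: 14.5 m = 14500 mm.
Magnification m = w/W = dᵢ/dₒ; combined with 1/f = 1/dₒ + 1/dᵢ this gives dₒ = f·(1 + W/w).
dₒ = 9.78 mm × (1 + 14500/13.2) = 9.78 × 1099.4848 ≈ 10752.962 mm = 10.753 m.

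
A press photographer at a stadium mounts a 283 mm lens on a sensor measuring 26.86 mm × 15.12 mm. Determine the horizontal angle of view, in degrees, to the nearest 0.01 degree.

5.43°

Angle of view α = 2·arctan(w/2f) with w = 26.86 mm and f = 283 mm.
w/2f = 0.04746; arctan(0.04746) ≈ 2.7170°, so α ≈ 5.4340°.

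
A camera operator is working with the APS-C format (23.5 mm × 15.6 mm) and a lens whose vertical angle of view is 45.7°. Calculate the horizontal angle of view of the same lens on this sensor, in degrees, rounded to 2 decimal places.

From the vertical AOV: f = 15.6 / (2·tan(22.85°)) = 15.6 / 0.84278 ≈ 18.5102 mm.
Horizontal AOV = 2·arctan(23.5 / (2 × 18.5102)) = 2·arctan(0.63478) ≈ 64.8135°.

64.81°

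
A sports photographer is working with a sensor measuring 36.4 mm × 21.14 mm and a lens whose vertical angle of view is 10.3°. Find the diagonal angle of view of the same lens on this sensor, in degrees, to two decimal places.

20.35°

From the vertical AOV: f = 21.14 / (2·tan(5.15°)) = 21.14 / 0.18025 ≈ 117.2786 mm.
Sensor diagonal = √(36.4² + 21.14²) = √1771.8596 ≈ 42.0935 mm.
Diagonal AOV = 2·arctan(42.0935 / (2 × 117.2786)) = 2·arctan(0.17946) ≈ 20.3479°.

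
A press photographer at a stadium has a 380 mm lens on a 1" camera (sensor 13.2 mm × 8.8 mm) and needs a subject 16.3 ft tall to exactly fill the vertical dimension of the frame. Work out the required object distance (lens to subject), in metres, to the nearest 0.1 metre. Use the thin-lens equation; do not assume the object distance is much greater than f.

214.9 m

W: 16.3 ft × 304.8 mm/ft = 4968.24 mm.
Magnification m = h/W = dᵢ/dₒ; combined with 1/f = 1/dₒ + 1/dᵢ this gives dₒ = f·(1 + W/h).
dₒ = 380 mm × (1 + 4968.24/8.8) = 380 × 565.5727 ≈ 214917.629 mm = 214.918 m.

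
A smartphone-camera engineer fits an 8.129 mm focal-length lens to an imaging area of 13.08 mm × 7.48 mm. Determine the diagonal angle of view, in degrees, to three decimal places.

85.648°

Sensor diagonal = √(13.08² + 7.48²) = √227.0368 ≈ 15.0677 mm.
Angle of view α = 2·arctan(d/2f) with d = 15.0677 mm and f = 8.129 mm.
d/2f = 0.92679; arctan(0.92679) ≈ 42.8240°, so α ≈ 85.6480°.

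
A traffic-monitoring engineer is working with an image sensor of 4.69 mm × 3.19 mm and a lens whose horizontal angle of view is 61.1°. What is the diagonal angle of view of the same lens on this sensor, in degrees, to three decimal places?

From the horizontal AOV: f = 4.69 / (2·tan(30.55°)) = 4.69 / 1.18044 ≈ 3.9731 mm.
Sensor diagonal = √(4.69² + 3.19²) = √32.1722 ≈ 5.6721 mm.
Diagonal AOV = 2·arctan(5.6721 / (2 × 3.9731)) = 2·arctan(0.71381) ≈ 71.0392°.

71.039°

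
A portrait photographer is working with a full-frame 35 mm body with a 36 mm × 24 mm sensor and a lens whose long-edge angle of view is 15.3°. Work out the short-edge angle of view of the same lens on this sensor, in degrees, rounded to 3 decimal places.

From the long-edge AOV: f = 36 / (2·tan(7.65°)) = 36 / 0.26863 ≈ 134.0115 mm.
Short-edge AOV = 2·arctan(24 / (2 × 134.0115)) = 2·arctan(0.08954) ≈ 10.2338°.

10.234°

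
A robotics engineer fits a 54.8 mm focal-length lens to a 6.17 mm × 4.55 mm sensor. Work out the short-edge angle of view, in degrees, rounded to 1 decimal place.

Angle of view α = 2·arctan(h/2f) with h = 4.55 mm and f = 54.8 mm.
h/2f = 0.04151; arctan(0.04151) ≈ 2.3772°, so α ≈ 4.7545°.

4.8°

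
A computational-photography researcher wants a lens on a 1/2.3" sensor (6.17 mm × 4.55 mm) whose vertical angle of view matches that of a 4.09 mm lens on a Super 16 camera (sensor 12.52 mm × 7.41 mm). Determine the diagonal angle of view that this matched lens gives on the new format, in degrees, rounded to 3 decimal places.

Equal vertical AOV ⇒ f₂ = f₁ · 4.55/7.41 = 4.09 × 0.61404 ≈ 2.5114 mm.
Sensor diagonal = √(6.17² + 4.55²) = √58.7714 ≈ 7.6663 mm.
Diagonal AOV on the new format = 2·arctan(7.6663 / (2 × 2.5114)) = 2·arctan(1.52629) ≈ 113.5356°.

113.536°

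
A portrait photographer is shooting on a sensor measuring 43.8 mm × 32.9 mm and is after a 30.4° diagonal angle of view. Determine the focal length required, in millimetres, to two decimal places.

100.81 mm

Sensor diagonal = √(43.8² + 32.9²) = √3000.8500 ≈ 54.7800 mm.
From α = 2·arctan(d/2f) we get f = d / (2·tan(α/2)).
With d = 54.7800 mm and α/2 = 15.2°, tan(α/2) ≈ 0.27169, so f ≈ 54.7800 / 0.54339 ≈ 100.8120 mm.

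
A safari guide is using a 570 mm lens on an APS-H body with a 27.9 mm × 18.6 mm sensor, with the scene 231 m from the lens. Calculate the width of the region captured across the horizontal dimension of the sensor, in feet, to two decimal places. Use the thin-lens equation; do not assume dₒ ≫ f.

dₒ: 231 m = 231000 mm.
Similar triangles through the lens centre give W/dₒ = w/dᵢ; with 1/f = 1/dₒ + 1/dᵢ this gives W = w·(dₒ − f)/f.
W = 27.9 mm × (231000 − 570) / 570 = 27.9 × 404.2632 ≈ 11278.942 mm = 11278.942/304.8 ft = 37.0044 ft.

37.00 ft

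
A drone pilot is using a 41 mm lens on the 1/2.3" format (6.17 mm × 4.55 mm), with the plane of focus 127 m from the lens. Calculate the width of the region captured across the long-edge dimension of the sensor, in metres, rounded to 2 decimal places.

19.11 m

dₒ: 127 m = 127000 mm.
Similar triangles through the lens centre give W/dₒ = w/dᵢ; with 1/f = 1/dₒ + 1/dᵢ this gives W = w·(dₒ − f)/f.
W = 6.17 mm × (127000 − 41) / 41 = 6.17 × 3096.5610 ≈ 19105.781 mm = 19.1058 m.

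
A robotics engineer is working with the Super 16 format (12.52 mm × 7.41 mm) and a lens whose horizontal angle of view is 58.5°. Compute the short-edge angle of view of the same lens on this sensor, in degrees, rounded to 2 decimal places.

From the horizontal AOV: f = 12.52 / (2·tan(29.25°)) = 12.52 / 1.12005 ≈ 11.1780 mm.
Short-edge AOV = 2·arctan(7.41 / (2 × 11.1780)) = 2·arctan(0.33145) ≈ 36.6759°.

36.68°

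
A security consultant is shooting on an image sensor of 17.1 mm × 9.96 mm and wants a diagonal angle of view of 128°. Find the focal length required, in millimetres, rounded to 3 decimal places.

Sensor diagonal = √(17.1² + 9.96²) = √391.6116 ≈ 19.7892 mm.
From α = 2·arctan(d/2f) we get f = d / (2·tan(α/2)).
With d = 19.7892 mm and α/2 = 64°, tan(α/2) ≈ 2.05030, so f ≈ 19.7892 / 4.10061 ≈ 4.8259 mm.

4.826 mm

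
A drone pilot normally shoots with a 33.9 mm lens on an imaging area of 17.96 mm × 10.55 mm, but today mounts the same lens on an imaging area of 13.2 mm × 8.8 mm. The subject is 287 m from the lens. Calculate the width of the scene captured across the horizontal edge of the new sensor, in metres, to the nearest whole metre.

The focal length stays 33.9 mm; the relevant sensor dimension is now w = 13.2 mm. Object distance dₒ = 287 m = 287000 mm.
Thin-lens field width W = w·(dₒ − f)/f = 13.2 × (287000 − 33.9)/33.9 ≈ 111739.012 mm = 111.739 m.

112 m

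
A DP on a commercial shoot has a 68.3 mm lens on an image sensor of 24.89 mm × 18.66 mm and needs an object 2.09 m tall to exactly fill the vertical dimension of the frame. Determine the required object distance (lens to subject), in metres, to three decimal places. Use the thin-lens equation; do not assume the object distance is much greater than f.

7.718 m

W: 2.09 m = 2090 mm.
Magnification m = h/W = dᵢ/dₒ; combined with 1/f = 1/dₒ + 1/dᵢ this gives dₒ = f·(1 + W/h).
dₒ = 68.3 mm × (1 + 2090/18.66) = 68.3 × 113.0043 ≈ 7718.193 mm = 7.71819 m.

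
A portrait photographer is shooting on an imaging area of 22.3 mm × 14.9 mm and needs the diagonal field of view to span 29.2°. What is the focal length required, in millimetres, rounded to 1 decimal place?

51.5 mm

Sensor diagonal = √(22.3² + 14.9²) = √719.3000 ≈ 26.8198 mm.
From α = 2·arctan(d/2f) we get f = d / (2·tan(α/2)).
With d = 26.8198 mm and α/2 = 14.6°, tan(α/2) ≈ 0.26048, so f ≈ 26.8198 / 0.52096 ≈ 51.4813 mm.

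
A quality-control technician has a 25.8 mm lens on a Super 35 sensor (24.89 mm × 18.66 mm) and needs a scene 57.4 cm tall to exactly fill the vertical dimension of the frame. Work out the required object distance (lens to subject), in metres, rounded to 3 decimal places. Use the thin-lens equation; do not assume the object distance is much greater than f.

0.819 m

W: 57.4 cm = 574 mm.
Magnification m = h/W = dᵢ/dₒ; combined with 1/f = 1/dₒ + 1/dᵢ this gives dₒ = f·(1 + W/h).
dₒ = 25.8 mm × (1 + 574/18.66) = 25.8 × 31.7610 ≈ 819.433 mm = 0.819433 m.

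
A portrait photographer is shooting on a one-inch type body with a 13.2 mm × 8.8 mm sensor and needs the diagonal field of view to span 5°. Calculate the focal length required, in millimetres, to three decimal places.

181.678 mm

Sensor diagonal = √(13.2² + 8.8²) = √251.6800 ≈ 15.8644 mm.
From α = 2·arctan(d/2f) we get f = d / (2·tan(α/2)).
With d = 15.8644 mm and α/2 = 2.5°, tan(α/2) ≈ 0.04366, so f ≈ 15.8644 / 0.08732 ≈ 181.6775 mm.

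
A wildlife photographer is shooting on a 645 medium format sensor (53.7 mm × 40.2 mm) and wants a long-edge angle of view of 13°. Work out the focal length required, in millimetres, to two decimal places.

From α = 2·arctan(w/2f) we get f = w / (2·tan(α/2)).
With w = 53.7 mm and α/2 = 6.5°, tan(α/2) ≈ 0.11394, so f ≈ 53.7 / 0.22787 ≈ 235.6594 mm.

235.66 mm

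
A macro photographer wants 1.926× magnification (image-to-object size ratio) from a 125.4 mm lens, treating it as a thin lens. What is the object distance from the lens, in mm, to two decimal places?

With m = dᵢ/dₒ and 1/f = 1/dₒ + 1/dᵢ, substituting dᵢ = m·dₒ gives 1/f = (1 + 1/m)/dₒ, hence dₒ = f·(1 + 1/m).
dₒ = 125.4 × (1 + 1/1.926) = 125.4 × 1.51921 ≈ 190.509 mm.

190.51 mm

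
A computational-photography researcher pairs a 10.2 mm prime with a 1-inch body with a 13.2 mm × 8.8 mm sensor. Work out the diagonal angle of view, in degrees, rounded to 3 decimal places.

75.742°

Sensor diagonal = √(13.2² + 8.8²) = √251.6800 ≈ 15.8644 mm.
Angle of view α = 2·arctan(d/2f) with d = 15.8644 mm and f = 10.2 mm.
d/2f = 0.77767; arctan(0.77767) ≈ 37.8711°, so α ≈ 75.7421°.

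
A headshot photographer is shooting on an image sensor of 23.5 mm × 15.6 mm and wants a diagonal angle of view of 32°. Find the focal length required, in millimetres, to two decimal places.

Sensor diagonal = √(23.5² + 15.6²) = √795.6100 ≈ 28.2066 mm.
From α = 2·arctan(d/2f) we get f = d / (2·tan(α/2)).
With d = 28.2066 mm and α/2 = 16°, tan(α/2) ≈ 0.28675, so f ≈ 28.2066 / 0.57349 ≈ 49.1840 mm.

49.18 mm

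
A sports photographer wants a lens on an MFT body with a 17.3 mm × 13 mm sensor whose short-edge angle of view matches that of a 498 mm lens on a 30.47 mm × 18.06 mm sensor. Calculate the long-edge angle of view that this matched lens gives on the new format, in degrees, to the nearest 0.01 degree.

2.76°

Equal short-edge AOV ⇒ f₂ = f₁ · 13/18.06 = 498 × 0.71982 ≈ 358.4718 mm.
Long-edge AOV on the new format = 2·arctan(17.3 / (2 × 358.4718)) = 2·arctan(0.02413) ≈ 2.7646°.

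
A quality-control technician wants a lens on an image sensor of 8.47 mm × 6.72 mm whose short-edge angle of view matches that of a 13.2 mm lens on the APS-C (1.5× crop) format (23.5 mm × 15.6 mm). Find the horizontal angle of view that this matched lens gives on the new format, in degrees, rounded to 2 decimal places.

Equal short-edge AOV ⇒ f₂ = f₁ · 6.72/15.6 = 13.2 × 0.43077 ≈ 5.6862 mm.
Horizontal AOV on the new format = 2·arctan(8.47 / (2 × 5.6862)) = 2·arctan(0.74479) ≈ 73.3569°.

73.36°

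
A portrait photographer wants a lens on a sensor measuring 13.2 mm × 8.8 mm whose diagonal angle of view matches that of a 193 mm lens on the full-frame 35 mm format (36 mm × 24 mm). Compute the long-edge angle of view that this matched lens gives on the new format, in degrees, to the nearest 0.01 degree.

Sensor diagonal = √(36² + 24²) = √1872.0000 ≈ 43.2666 mm.
Sensor diagonal = √(13.2² + 8.8²) = √251.6800 ≈ 15.8644 mm.
Equal diagonal AOV ⇒ f₂ = f₁ · 15.8644/43.2666 = 193 × 0.36667 ≈ 70.7667 mm.
Long-edge AOV on the new format = 2·arctan(13.2 / (2 × 70.7667)) = 2·arctan(0.09326) ≈ 10.6565°.

10.66°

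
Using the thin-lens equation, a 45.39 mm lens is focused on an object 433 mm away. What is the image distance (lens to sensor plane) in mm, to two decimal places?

50.71 mm

1/dᵢ = 1/f − 1/dₒ = 1/45.39 − 1/433 = 0.0197218 mm⁻¹.
dᵢ = 1/0.0197218 ≈ 50.7053 mm.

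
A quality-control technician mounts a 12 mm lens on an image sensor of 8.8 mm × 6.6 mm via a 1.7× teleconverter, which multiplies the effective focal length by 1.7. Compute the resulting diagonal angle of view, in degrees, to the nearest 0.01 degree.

30.18°

Effective focal length f = 12 × 1.7 = 20.4 mm.
Sensor diagonal = √(8.8² + 6.6²) = √121.0000 ≈ 11.0000 mm.
α = 2·arctan(11.000 / (2 × 20.4)) = 2·arctan(0.26961) ≈ 30.1773°.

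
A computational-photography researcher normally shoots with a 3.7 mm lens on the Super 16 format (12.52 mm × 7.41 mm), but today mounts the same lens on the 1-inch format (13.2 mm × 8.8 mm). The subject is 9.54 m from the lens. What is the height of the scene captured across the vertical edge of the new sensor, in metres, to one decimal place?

22.7 m

The focal length stays 3.7 mm; the relevant sensor dimension is now h = 8.8 mm. Object distance dₒ = 9.54 m = 9540 mm.
Thin-lens field height W = h·(dₒ − f)/f = 8.8 × (9540 − 3.7)/3.7 ≈ 22680.930 mm = 22.6809 m.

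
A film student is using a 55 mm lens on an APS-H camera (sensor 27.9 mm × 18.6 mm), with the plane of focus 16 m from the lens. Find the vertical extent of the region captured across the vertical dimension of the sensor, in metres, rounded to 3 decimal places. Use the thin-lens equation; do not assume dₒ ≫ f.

dₒ: 16 m = 16000 mm.
Similar triangles through the lens centre give W/dₒ = h/dᵢ; with 1/f = 1/dₒ + 1/dᵢ this gives W = h·(dₒ − f)/f.
W = 18.6 mm × (16000 − 55) / 55 = 18.6 × 289.9091 ≈ 5392.309 mm = 5.39231 m.

5.392 m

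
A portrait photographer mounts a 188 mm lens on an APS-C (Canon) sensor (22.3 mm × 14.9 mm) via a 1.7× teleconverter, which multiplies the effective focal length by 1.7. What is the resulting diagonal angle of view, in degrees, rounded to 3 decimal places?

4.805°

Effective focal length f = 188 × 1.7 = 319.6 mm.
Sensor diagonal = √(22.3² + 14.9²) = √719.3000 ≈ 26.8198 mm.
α = 2·arctan(26.820 / (2 × 319.6)) = 2·arctan(0.04196) ≈ 4.8053°.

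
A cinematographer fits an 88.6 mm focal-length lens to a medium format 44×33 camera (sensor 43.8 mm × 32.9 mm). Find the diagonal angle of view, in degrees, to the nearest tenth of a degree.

Sensor diagonal = √(43.8² + 32.9²) = √3000.8500 ≈ 54.7800 mm.
Angle of view α = 2·arctan(d/2f) with d = 54.7800 mm and f = 88.6 mm.
d/2f = 0.30914; arctan(0.30914) ≈ 17.1786°, so α ≈ 34.3572°.

34.4°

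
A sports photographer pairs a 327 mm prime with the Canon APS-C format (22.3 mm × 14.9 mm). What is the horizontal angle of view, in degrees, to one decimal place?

Angle of view α = 2·arctan(w/2f) with w = 22.3 mm and f = 327 mm.
w/2f = 0.03410; arctan(0.03410) ≈ 1.9529°, so α ≈ 3.9058°.

3.9°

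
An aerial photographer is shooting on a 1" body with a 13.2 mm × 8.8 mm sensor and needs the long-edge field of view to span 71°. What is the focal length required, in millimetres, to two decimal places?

From α = 2·arctan(w/2f) we get f = w / (2·tan(α/2)).
With w = 13.2 mm and α/2 = 35.5°, tan(α/2) ≈ 0.71329, so f ≈ 13.2 / 1.42659 ≈ 9.2529 mm.

9.25 mm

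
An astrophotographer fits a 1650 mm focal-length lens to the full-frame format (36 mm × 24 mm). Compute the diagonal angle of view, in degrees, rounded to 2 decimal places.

Sensor diagonal = √(36² + 24²) = √1872.0000 ≈ 43.2666 mm.
Angle of view α = 2·arctan(d/2f) with d = 43.2666 mm and f = 1650 mm.
d/2f = 0.01311; arctan(0.01311) ≈ 0.7512°, so α ≈ 1.5023°.

1.50°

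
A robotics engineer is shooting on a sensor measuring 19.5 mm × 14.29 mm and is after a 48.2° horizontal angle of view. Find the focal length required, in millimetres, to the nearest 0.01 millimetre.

21.80 mm

From α = 2·arctan(w/2f) we get f = w / (2·tan(α/2)).
With w = 19.5 mm and α/2 = 24.1°, tan(α/2) ≈ 0.44732, so f ≈ 19.5 / 0.89464 ≈ 21.7964 mm.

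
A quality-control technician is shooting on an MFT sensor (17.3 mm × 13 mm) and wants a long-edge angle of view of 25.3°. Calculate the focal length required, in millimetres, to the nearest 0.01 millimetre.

From α = 2·arctan(w/2f) we get f = w / (2·tan(α/2)).
With w = 17.3 mm and α/2 = 12.65°, tan(α/2) ≈ 0.22444, so f ≈ 17.3 / 0.44889 ≈ 38.5399 mm.

38.54 mm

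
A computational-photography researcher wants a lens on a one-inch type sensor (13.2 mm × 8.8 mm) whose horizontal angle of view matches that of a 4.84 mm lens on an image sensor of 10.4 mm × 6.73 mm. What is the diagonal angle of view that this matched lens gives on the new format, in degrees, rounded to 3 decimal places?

104.488°

Equal horizontal AOV ⇒ f₂ = f₁ · 13.2/10.4 = 4.84 × 1.26923 ≈ 6.1431 mm.
Sensor diagonal = √(13.2² + 8.8²) = √251.6800 ≈ 15.8644 mm.
Diagonal AOV on the new format = 2·arctan(15.8644 / (2 × 6.1431)) = 2·arctan(1.29124) ≈ 104.4882°.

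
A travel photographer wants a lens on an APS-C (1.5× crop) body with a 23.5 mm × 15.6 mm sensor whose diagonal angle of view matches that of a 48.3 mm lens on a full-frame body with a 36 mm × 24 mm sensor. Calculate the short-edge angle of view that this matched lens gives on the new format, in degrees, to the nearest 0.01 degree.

27.83°

Sensor diagonal = √(36² + 24²) = √1872.0000 ≈ 43.2666 mm.
Sensor diagonal = √(23.5² + 15.6²) = √795.6100 ≈ 28.2066 mm.
Equal diagonal AOV ⇒ f₂ = f₁ · 28.2066/43.2666 = 48.3 × 0.65192 ≈ 31.4879 mm.
Short-edge AOV on the new format = 2·arctan(15.6 / (2 × 31.4879)) = 2·arctan(0.24771) ≈ 27.8258°.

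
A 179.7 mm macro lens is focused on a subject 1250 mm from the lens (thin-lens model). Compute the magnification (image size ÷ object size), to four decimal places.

Thin lens: 1/f = 1/dₒ + 1/dᵢ → 1/dᵢ = 1/179.7 − 1/1250 = 0.0047648 mm⁻¹, so dᵢ ≈ 209.8711 mm.
Magnification m = dᵢ/dₒ = 209.8711/1250 ≈ 0.16790.

0.1679×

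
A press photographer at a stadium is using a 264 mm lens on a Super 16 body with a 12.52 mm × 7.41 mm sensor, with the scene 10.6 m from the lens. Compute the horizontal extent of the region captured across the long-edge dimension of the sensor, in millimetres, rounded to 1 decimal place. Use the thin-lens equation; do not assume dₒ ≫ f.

dₒ: 10.6 m = 10600 mm.
Similar triangles through the lens centre give W/dₒ = w/dᵢ; with 1/f = 1/dₒ + 1/dᵢ this gives W = w·(dₒ − f)/f.
W = 12.52 mm × (10600 − 264) / 264 = 12.52 × 39.1515 ≈ 490.177 mm.

490.2 mm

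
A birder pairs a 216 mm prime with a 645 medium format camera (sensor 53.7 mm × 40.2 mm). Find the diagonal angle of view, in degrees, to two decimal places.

17.65°

Sensor diagonal = √(53.7² + 40.2²) = √4499.7300 ≈ 67.0800 mm.
Angle of view α = 2·arctan(d/2f) with d = 67.0800 mm and f = 216 mm.
d/2f = 0.15528; arctan(0.15528) ≈ 8.8263°, so α ≈ 17.6526°.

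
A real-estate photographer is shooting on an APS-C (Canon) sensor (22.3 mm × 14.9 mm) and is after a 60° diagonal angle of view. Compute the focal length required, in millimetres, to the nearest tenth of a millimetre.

23.2 mm

Sensor diagonal = √(22.3² + 14.9²) = √719.3000 ≈ 26.8198 mm.
From α = 2·arctan(d/2f) we get f = d / (2·tan(α/2)).
With d = 26.8198 mm and α/2 = 30°, tan(α/2) ≈ 0.57735, so f ≈ 26.8198 / 1.15470 ≈ 23.2266 mm.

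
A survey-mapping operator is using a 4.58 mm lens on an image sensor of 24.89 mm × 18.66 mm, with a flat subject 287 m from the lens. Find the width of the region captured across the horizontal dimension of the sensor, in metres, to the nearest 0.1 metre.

1559.7 m

dₒ: 287 m = 287000 mm.
Similar triangles through the lens centre give W/dₒ = w/dᵢ; with 1/f = 1/dₒ + 1/dᵢ this gives W = w·(dₒ − f)/f.
W = 24.89 mm × (287000 − 4.58) / 4.58 = 24.89 × 62662.7555 ≈ 1559675.983 mm = 1559.68 m.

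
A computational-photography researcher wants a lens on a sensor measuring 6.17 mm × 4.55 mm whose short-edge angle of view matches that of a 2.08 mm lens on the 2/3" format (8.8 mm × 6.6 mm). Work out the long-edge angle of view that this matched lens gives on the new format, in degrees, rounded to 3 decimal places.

130.141°

Equal short-edge AOV ⇒ f₂ = f₁ · 4.55/6.6 = 2.08 × 0.68939 ≈ 1.4339 mm.
Long-edge AOV on the new format = 2·arctan(6.17 / (2 × 1.4339)) = 2·arctan(2.15142) ≈ 130.1410°.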